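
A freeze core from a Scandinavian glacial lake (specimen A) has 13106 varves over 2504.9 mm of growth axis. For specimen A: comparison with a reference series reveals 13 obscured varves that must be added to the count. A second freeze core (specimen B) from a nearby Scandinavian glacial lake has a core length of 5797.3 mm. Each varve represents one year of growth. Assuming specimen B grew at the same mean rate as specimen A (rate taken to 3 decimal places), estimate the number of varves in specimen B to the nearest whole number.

Specimen A: true varve count = 13106 + 13 = 13119.
A: 2504.9 mm over 13119 years gives 2504.9 / 13119 ≈ 0.191 mm/yr.
Specimen B: 5797.3 mm / 0.191 mm per year = 30352.36 years ≈ 30352 varves.

30352 varves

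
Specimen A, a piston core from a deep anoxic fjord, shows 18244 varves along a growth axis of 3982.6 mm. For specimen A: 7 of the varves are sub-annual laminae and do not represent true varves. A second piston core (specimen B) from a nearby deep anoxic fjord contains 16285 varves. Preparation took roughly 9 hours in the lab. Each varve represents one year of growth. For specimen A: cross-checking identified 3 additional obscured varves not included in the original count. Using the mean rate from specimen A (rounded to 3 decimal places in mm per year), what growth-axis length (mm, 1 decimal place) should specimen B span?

Specimen A: correcting the raw count gives 18244 − 7 + 3 = 18240 true varves.
A: 3982.6 mm over 18240 years gives 3982.6 / 18240 ≈ 0.218 mm per year.
B's length ≈ 0.218 × 16285 = 3550.1 mm.

3550.1 mm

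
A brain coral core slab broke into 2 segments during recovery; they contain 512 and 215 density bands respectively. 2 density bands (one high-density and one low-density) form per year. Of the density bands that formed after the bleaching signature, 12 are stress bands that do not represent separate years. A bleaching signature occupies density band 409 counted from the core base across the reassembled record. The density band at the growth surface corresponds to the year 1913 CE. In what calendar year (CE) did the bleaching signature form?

1760 CE

Total density bands = 512 + 215 = 727.
The bleaching signature sits at density band 409 from the core base, so 727 − 409 = 318 density bands formed after it.
Removing the 12 false density bands leaves 318 − 12 = 306 true density bands beyond the bleaching signature.
Dividing by 2 density bands per year: 306 / 2 = 153 years.
Counting back 153 years from 1913 CE places the bleaching signature in 1913 − 153 = 1760 CE.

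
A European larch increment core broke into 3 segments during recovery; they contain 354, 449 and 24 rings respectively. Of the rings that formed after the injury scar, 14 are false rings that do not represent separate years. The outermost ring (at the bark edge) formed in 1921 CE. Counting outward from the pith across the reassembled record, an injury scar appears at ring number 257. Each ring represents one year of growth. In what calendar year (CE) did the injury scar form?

1365 CE

Total rings = 354 + 449 + 24 = 827.
The injury scar sits at ring 257 from the pith, so 827 − 257 = 570 rings formed after it.
Removing the 14 false rings leaves 570 − 14 = 556 true rings beyond the injury scar.
1921 − 556 = 1365 CE.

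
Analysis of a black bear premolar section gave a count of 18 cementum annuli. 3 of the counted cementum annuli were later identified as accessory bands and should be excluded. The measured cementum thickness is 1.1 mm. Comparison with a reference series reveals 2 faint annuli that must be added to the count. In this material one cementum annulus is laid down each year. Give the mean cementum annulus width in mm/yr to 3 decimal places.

0.065 mm/yr

After corrections the count is 18 − 3 + 2 = 17 cementum annuli.
1.1 mm over 17 years gives 1.1 / 17 ≈ 0.065 mm/yr.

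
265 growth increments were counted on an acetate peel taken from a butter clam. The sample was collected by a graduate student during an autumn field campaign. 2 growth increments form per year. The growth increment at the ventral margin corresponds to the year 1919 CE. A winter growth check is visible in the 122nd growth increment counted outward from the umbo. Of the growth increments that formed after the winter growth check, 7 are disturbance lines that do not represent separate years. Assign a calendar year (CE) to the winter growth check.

1851 CE

265 − 122 = 143 growth increments lie beyond the winter growth check toward the ventral margin.
Excluding 7 false growth increments: 143 − 7 = 136.
With 2 growth increments per year, 136 / 2 = 68 years.
1919 − 68 = 1851 CE.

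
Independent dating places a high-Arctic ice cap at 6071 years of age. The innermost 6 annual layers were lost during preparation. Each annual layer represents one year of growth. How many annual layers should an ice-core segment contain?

At one annual layer per year, 6071 years correspond to 6071 annual layers.
Less the 6 uncaptured annual layers: 6071 − 6 = 6065.

6065 annual layers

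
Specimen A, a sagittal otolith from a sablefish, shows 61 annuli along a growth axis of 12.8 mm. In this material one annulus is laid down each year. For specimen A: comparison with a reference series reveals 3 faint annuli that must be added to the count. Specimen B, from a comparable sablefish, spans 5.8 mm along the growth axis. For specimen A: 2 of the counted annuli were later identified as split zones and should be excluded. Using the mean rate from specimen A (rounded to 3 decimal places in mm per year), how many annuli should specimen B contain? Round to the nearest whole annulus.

Specimen A: after corrections the count is 61 − 2 + 3 = 62 annuli.
A: 12.8 mm over 62 years gives 12.8 / 62 ≈ 0.206 mm/year.
B spans 5.8 / 0.206 = 28.16 years ≈ 28 annuli.

28 annuli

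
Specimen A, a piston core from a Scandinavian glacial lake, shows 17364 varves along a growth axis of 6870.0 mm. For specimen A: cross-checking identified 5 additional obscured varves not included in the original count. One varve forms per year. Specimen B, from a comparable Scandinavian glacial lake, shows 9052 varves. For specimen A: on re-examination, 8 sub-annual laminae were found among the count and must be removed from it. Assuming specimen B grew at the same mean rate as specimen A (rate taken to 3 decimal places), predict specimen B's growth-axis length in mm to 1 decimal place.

Specimen A: correcting the raw count gives 17364 − 8 + 5 = 17361 true varves.
A: Mean rate = 6870.0 mm / 17361 years ≈ 0.396 mm/year.
B's length ≈ 0.396 × 9052 = 3584.6 mm.

3584.6 mm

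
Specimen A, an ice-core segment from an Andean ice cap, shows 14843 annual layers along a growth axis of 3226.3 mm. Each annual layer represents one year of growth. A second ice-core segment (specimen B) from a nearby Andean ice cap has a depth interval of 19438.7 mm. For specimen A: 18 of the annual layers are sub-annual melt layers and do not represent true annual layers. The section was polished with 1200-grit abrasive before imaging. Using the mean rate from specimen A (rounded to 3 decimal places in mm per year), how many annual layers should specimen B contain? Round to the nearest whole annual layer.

89168 annual layers

Specimen A: true annual layer count = 14843 − 18 = 14825.
A: 3226.3 mm over 14825 years gives 3226.3 / 14825 ≈ 0.218 mm per year.
For B, 19438.7 / 0.218 = 89168.35 years ≈ 89168 annual layers.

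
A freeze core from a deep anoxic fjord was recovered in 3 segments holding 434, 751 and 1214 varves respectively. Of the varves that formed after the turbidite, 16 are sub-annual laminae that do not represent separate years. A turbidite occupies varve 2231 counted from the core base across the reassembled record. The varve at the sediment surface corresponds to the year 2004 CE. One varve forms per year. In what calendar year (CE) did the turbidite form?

Total varves = 434 + 751 + 1214 = 2399.
The turbidite sits at varve 2231 from the core base, so 2399 − 2231 = 168 varves formed after it.
168 − 16 false = 152 true varves after the turbidite.
2004 − 152 = 1852 CE.

1852 CE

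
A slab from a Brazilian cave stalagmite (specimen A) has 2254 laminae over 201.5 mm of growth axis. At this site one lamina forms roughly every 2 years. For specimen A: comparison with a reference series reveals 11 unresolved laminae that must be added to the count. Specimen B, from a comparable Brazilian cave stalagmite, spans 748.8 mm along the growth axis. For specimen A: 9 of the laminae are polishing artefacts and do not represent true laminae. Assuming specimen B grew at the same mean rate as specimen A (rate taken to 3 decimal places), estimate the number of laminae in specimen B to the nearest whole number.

8320 laminae

Specimen A: adjusted count: 2254 − 9 + 11 = 2256 laminae.
Specimen A: multiplying by 2 years per lamina: 2256 × 2 = 4512 years.
A: Extension rate ≈ 201.5 / 4512 = 0.045 mm/year.
For B, 748.8 / 0.045 = 16640.00 years; at 2 years per lamina that is 16640.00 / 2 ≈ 8320 laminae.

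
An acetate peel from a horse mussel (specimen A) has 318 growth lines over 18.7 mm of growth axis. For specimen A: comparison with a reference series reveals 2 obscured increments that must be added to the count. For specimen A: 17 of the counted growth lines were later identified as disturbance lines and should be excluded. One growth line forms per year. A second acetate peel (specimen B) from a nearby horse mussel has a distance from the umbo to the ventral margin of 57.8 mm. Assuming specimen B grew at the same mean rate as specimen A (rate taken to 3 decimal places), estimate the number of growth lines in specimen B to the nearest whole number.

Specimen A: correcting the raw count gives 318 − 17 + 2 = 303 true growth lines.
A: 18.7 mm over 303 years gives 18.7 / 303 ≈ 0.062 mm/year.
B spans 57.8 / 0.062 = 932.26 years ≈ 932 growth lines.

932 growth lines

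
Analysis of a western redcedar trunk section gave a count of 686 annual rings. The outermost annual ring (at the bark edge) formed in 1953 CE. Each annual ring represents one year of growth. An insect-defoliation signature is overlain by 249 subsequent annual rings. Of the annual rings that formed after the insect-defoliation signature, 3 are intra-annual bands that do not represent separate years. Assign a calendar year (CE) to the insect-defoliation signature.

1707 CE

249 annual rings post-date the insect-defoliation signature.
249 − 3 false = 246 true annual rings after the insect-defoliation signature.
The annual ring at the bark edge is 1953 CE, so the insect-defoliation signature dates to 1953 − 246 = 1707 CE.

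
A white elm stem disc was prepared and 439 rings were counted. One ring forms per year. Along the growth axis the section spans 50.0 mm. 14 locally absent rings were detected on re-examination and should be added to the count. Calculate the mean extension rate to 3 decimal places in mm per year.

0.110 mm per year

Correcting the raw count gives 439 + 14 = 453 true rings.
50.0 mm over 453 years gives 50.0 / 453 ≈ 0.110 mm per year.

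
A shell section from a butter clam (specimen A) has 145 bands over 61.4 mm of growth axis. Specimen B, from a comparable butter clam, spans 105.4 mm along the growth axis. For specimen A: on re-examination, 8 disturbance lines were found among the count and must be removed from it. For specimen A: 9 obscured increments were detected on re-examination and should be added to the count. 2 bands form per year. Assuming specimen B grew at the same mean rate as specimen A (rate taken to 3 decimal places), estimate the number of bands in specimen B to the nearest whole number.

Specimen A: adjusted count: 145 − 8 + 9 = 146 bands.
Specimen A: dividing by 2 bands per year: 146 / 2 = 73 years.
A: 61.4 mm over 73 years gives 61.4 / 73 ≈ 0.841 mm/year.
Specimen B: 105.4 mm / 0.841 mm per year = 125.33 years; at 2 bands per year that is 125.33 × 2 ≈ 251 bands.

251 bands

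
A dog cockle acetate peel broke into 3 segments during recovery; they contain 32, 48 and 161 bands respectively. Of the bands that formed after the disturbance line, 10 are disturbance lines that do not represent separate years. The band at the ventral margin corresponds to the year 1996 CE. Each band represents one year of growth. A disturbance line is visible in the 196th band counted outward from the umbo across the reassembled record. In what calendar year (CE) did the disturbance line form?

Total bands = 32 + 48 + 161 = 241.
241 − 196 = 45 bands lie beyond the disturbance line toward the ventral margin.
Excluding 10 false bands: 45 − 10 = 35.
The band at the ventral margin is 1996 CE, so the disturbance line dates to 1996 − 35 = 1961 CE.

1961 CE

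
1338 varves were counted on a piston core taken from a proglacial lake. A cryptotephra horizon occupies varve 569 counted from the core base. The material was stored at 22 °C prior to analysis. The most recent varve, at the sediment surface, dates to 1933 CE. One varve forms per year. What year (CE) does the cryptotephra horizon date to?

1164 CE

1338 − 569 = 769 varves lie beyond the cryptotephra horizon toward the sediment surface.
Counting back 769 years from 1933 CE places the cryptotephra horizon in 1933 − 769 = 1164 CE.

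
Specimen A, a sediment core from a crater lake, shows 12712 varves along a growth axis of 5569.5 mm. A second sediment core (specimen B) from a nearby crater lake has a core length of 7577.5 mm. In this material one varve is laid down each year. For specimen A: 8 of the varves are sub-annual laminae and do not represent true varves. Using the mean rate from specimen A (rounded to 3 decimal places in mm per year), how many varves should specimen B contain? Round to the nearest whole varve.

Specimen A: true varve count = 12712 − 8 = 12704.
A: Mean rate = 5569.5 mm / 12704 years ≈ 0.438 mm/year.
Specimen B: 7577.5 mm / 0.438 mm per year = 17300.23 years ≈ 17300 varves.

17300 varves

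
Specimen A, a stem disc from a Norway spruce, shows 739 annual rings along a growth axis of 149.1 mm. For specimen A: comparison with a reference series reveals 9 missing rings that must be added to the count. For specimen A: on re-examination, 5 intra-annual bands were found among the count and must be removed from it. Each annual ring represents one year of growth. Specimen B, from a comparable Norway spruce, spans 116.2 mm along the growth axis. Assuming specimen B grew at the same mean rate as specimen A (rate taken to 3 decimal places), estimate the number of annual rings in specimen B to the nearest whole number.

Specimen A: correcting the raw count gives 739 − 5 + 9 = 743 true annual rings.
A: Mean rate = 149.1 mm / 743 years ≈ 0.201 mm/yr.
Specimen B: 116.2 mm / 0.201 mm per year = 578.11 years ≈ 578 annual rings.

578 annual rings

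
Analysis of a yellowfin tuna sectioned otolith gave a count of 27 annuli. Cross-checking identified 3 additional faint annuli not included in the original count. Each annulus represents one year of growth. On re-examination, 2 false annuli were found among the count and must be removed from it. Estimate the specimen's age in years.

Adjusted count: 27 − 2 + 3 = 28 annuli.
One annulus per year makes the duration 28 years.

28 years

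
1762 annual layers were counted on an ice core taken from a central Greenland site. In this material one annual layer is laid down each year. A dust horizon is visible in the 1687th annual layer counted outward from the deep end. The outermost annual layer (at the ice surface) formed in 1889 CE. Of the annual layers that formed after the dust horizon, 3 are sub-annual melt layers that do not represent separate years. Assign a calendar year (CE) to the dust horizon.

The dust horizon sits at annual layer 1687 from the deep end, so 1762 − 1687 = 75 annual layers formed after it.
Excluding 3 false annual layers: 75 − 3 = 72.
1889 − 72 = 1817 CE.

1817 CE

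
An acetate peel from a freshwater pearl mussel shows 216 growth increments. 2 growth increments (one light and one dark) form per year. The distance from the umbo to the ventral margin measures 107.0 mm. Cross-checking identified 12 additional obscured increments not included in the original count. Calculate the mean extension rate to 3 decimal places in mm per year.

True growth increment count = 216 + 12 = 228.
With 2 growth increments per year, 228 / 2 = 114 years.
Mean rate = 107.0 mm / 114 years ≈ 0.939 mm per year.

0.939 mm per year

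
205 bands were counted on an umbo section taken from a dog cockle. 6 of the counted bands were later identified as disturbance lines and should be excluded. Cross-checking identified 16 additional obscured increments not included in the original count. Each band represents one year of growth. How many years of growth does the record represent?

215 years

Correcting the raw count gives 205 − 6 + 16 = 215 true bands.
At one band per year, that is 215 years.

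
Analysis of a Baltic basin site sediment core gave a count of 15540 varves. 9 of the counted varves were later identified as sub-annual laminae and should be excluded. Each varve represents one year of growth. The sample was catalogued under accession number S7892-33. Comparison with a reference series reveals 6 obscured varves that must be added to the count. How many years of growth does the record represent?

15537 years

Correcting the raw count gives 15540 − 9 + 6 = 15537 true varves.
With a one-to-one varve periodicity this is 15537 years.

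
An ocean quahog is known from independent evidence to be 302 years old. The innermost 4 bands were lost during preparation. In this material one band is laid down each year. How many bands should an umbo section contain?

298 bands

One band per year gives 302 bands over 302 years.
302 − 4 missed = 298 bands expected in the prepared section.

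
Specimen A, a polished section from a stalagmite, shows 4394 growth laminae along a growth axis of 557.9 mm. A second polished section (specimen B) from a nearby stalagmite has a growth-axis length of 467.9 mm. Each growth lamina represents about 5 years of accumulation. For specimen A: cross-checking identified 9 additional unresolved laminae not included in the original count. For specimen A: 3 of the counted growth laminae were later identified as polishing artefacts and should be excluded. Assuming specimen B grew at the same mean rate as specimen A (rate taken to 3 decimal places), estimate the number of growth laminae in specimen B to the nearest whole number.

Specimen A: adjusted count: 4394 − 3 + 9 = 4400 growth laminae.
Specimen A: multiplying by 5 years per growth lamina: 4400 × 5 = 22000 years.
A: Extension rate ≈ 557.9 / 22000 = 0.025 mm per year.
Specimen B: 467.9 mm / 0.025 mm per year = 18716.00 years; at 5 years per growth lamina that is 18716.00 / 5 ≈ 3743 growth laminae.

3743 growth laminae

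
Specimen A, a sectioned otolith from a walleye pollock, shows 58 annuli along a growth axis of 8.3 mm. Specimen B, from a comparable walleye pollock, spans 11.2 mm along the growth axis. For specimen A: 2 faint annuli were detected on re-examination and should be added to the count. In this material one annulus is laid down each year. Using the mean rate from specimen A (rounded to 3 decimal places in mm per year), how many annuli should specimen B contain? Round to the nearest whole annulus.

Specimen A: adjusted count: 58 + 2 = 60 annuli.
A: Mean rate = 8.3 mm / 60 years ≈ 0.138 mm/yr.
Specimen B: 11.2 mm / 0.138 mm per year = 81.16 years ≈ 81 annuli.

81 annuli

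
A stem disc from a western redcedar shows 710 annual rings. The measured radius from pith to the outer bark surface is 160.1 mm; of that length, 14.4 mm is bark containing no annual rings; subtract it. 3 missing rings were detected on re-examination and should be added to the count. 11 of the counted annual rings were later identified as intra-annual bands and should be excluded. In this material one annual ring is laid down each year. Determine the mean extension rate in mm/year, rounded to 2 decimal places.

0.21 mm/year

After corrections the count is 710 − 11 + 3 = 702 annual rings.
Net length = 160.1 − 14.4 = 145.7 mm.
145.7 mm over 702 years gives 145.7 / 702 ≈ 0.21 mm/year.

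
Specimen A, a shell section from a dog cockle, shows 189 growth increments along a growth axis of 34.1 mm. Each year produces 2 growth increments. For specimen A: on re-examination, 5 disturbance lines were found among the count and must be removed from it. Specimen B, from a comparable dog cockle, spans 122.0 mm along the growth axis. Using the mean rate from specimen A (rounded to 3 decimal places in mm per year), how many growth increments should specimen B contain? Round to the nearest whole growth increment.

658 growth increments

Specimen A: true growth increment count = 189 − 5 = 184.
Specimen A: with 2 growth increments per year, 184 / 2 = 92 years.
A: 34.1 mm over 92 years gives 34.1 / 92 ≈ 0.371 mm/yr.
Specimen B: 122.0 mm / 0.371 mm per year = 328.84 years; at 2 growth increments per year that is 328.84 × 2 ≈ 658 growth increments.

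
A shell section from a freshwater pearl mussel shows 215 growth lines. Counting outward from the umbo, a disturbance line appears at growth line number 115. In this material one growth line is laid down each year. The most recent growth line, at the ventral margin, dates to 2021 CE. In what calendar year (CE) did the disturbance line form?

1921 CE

215 − 115 = 100 growth lines lie beyond the disturbance line toward the ventral margin.
The growth line at the ventral margin is 2021 CE, so the disturbance line dates to 2021 − 100 = 1921 CE.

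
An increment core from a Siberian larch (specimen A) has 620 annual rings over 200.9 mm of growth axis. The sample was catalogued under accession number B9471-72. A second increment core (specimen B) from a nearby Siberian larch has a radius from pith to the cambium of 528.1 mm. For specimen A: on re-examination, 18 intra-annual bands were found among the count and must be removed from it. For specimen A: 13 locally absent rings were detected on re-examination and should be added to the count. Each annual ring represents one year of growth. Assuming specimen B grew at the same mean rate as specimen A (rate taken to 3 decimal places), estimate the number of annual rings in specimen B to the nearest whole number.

1615 annual rings

Specimen A: true annual ring count = 620 − 18 + 13 = 615.
A: Mean rate = 200.9 mm / 615 years ≈ 0.327 mm per year.
B spans 528.1 / 0.327 = 1614.98 years ≈ 1615 annual rings.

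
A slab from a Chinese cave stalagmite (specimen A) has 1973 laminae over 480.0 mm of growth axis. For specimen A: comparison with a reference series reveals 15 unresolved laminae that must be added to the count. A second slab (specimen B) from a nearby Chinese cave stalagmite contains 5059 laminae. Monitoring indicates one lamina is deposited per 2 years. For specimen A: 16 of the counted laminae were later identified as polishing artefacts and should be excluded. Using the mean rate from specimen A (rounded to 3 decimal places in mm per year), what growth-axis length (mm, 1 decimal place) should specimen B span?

Specimen A: after corrections the count is 1973 − 16 + 15 = 1972 laminae.
Specimen A: 1972 laminae at 2 years each span 1972 × 2 = 3944 years.
A: 480.0 mm over 3944 years gives 480.0 / 3944 ≈ 0.122 mm/year.
Specimen B: at 2 years per lamina, 5059 × 2 = 10118 years. B's length ≈ 0.122 × 10118 = 1234.4 mm.

1234.4 mm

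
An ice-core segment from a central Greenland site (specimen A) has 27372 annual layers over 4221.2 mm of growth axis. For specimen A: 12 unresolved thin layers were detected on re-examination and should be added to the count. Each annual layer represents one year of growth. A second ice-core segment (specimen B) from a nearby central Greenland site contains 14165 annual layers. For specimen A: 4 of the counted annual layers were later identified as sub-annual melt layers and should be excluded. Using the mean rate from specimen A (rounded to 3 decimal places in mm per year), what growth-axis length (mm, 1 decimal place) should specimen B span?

Specimen A: adjusted count: 27372 − 4 + 12 = 27380 annual layers.
A: 4221.2 mm over 27380 years gives 4221.2 / 27380 ≈ 0.154 mm/yr.
For B, 0.154 mm/year × 14165 years = 2181.4 mm.

2181.4 mm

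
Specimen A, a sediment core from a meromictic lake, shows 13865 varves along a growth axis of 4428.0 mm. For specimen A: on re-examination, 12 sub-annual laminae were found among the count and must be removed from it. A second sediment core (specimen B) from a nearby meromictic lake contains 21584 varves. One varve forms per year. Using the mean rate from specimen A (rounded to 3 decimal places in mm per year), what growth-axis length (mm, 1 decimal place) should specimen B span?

6906.9 mm

Specimen A: after corrections the count is 13865 − 12 = 13853 varves.
A: Extension rate ≈ 4428.0 / 13853 = 0.320 mm/year.
Length of B = 0.320 × 21584 = 6906.9 mm.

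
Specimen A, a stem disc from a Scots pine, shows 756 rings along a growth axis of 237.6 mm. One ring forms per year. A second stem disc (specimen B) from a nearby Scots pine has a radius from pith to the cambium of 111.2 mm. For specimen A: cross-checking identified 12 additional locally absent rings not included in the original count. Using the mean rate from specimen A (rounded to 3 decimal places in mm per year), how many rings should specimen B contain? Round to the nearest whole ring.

Specimen A: adjusted count: 756 + 12 = 768 rings.
A: Extension rate ≈ 237.6 / 768 = 0.309 mm/yr.
B spans 111.2 / 0.309 = 359.87 years ≈ 360 rings.

360 rings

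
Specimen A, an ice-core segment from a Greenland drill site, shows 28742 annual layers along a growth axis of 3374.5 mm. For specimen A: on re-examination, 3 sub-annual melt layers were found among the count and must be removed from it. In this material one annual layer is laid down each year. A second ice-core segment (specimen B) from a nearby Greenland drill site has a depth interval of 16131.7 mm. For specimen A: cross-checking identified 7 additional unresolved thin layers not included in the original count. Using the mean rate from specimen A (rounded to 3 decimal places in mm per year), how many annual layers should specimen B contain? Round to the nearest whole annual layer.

Specimen A: correcting the raw count gives 28742 − 3 + 7 = 28746 true annual layers.
A: 3374.5 mm over 28746 years gives 3374.5 / 28746 ≈ 0.117 mm per year.
B spans 16131.7 / 0.117 = 137877.78 years ≈ 137878 annual layers.

137878 annual layers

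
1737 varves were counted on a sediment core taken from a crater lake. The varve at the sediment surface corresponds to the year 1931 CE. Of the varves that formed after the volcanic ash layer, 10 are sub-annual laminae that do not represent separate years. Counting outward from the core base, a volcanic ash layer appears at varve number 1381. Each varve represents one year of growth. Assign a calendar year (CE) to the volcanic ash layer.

1585 CE

The volcanic ash layer sits at varve 1381 from the core base, so 1737 − 1381 = 356 varves formed after it.
Removing the 10 false varves leaves 356 − 10 = 346 true varves beyond the volcanic ash layer.
1931 − 346 = 1585 CE.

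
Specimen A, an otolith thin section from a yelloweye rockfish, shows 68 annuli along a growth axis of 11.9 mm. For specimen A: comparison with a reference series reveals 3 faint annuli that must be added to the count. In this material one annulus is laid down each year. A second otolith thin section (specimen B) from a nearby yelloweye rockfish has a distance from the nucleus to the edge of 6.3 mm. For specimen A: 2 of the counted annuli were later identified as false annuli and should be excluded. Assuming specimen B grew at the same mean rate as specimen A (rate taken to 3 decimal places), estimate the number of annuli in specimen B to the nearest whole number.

37 annuli

Specimen A: adjusted count: 68 − 2 + 3 = 69 annuli.
A: 11.9 mm over 69 years gives 11.9 / 69 ≈ 0.172 mm/year.
Specimen B: 6.3 mm / 0.172 mm per year = 36.63 years ≈ 37 annuli.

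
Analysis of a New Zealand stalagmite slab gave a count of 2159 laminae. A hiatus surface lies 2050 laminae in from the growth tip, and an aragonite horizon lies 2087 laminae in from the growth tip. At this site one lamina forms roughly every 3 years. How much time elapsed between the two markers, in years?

111 years

2087 − 2050 = 37 laminae lie between the two events.
Multiplying by 3 years per lamina: 37 × 3 = 111 years.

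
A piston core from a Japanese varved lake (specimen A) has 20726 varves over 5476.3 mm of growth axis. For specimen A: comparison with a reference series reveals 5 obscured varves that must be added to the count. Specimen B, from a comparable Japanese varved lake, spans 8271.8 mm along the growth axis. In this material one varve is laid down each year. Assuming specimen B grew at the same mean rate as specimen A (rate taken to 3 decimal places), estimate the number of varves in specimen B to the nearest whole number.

Specimen A: true varve count = 20726 + 5 = 20731.
A: Mean rate = 5476.3 mm / 20731 years ≈ 0.264 mm per year.
Specimen B: 8271.8 mm / 0.264 mm per year = 31332.58 years ≈ 31333 varves.

31333 varves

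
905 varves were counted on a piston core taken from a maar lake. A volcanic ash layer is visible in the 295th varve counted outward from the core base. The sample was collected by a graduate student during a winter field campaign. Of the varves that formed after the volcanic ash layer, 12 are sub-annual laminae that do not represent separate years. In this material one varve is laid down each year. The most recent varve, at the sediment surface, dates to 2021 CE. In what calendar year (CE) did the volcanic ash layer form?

1423 CE

Between varve 295 and the sediment surface there are 905 − 295 = 610 varves.
Removing the 12 false varves leaves 610 − 12 = 598 true varves beyond the volcanic ash layer.
The varve at the sediment surface is 2021 CE, so the volcanic ash layer dates to 2021 − 598 = 1423 CE.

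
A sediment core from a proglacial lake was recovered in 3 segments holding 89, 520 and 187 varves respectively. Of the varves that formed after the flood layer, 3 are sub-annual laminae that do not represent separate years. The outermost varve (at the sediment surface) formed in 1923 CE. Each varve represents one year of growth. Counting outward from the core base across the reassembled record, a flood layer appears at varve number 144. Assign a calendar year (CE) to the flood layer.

Total varves = 89 + 520 + 187 = 796.
Between varve 144 and the sediment surface there are 796 − 144 = 652 varves.
Removing the 3 false varves leaves 652 − 3 = 649 true varves beyond the flood layer.
1923 − 649 = 1274 CE.

1274 CE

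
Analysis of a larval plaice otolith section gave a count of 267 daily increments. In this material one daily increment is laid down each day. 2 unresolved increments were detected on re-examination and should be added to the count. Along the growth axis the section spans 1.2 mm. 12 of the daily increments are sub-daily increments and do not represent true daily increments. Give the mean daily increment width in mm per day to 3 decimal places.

True daily increment count = 267 − 12 + 2 = 257.
1.2 mm over 257 days gives 1.2 / 257 ≈ 0.005 mm per day.

0.005 mm per day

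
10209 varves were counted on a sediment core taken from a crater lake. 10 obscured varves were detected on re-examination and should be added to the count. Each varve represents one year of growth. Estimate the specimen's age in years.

After corrections the count is 10209 + 10 = 10219 varves.
One varve per year makes the duration 10219 years.

10219 years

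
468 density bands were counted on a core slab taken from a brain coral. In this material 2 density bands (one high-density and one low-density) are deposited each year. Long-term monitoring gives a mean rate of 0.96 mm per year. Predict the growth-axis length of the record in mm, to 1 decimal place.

224.6 mm

Dividing by 2 density bands per year: 468 / 2 = 234 years.
Predicted length = 0.96 mm/year × 234 years = 224.6 mm.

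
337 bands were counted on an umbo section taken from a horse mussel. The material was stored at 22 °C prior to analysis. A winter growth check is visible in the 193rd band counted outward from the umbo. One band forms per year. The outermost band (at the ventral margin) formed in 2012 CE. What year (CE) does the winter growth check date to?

337 − 193 = 144 bands lie beyond the winter growth check toward the ventral margin.
Counting back 144 years from 2012 CE places the winter growth check in 2012 − 144 = 1868 CE.

1868 CE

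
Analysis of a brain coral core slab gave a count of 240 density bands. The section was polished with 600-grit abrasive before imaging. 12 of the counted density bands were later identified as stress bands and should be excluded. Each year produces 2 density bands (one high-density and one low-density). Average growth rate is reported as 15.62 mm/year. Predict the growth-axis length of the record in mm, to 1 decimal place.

After corrections the count is 240 − 12 = 228 density bands.
228 density bands at 2 per year is 228 / 2 = 114 years.
114 years at 15.62 mm/year gives 15.62 × 114 = 1780.7 mm.

1780.7 mm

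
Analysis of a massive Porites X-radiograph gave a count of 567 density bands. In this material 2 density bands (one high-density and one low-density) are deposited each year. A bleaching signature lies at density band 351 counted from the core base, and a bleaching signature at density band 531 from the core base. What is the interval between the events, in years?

Separation: 531 − 351 = 180 density bands.
Dividing by 2 density bands per year: 180 / 2 = 90 years.

90 years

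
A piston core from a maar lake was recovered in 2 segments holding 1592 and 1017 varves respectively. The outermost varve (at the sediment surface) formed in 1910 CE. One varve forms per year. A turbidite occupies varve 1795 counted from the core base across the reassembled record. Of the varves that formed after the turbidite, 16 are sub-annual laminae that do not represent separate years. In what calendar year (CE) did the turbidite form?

Total varves = 1592 + 1017 = 2609.
2609 − 1795 = 814 varves lie beyond the turbidite toward the sediment surface.
Excluding 16 false varves: 814 − 16 = 798.
Counting back 798 years from 1910 CE places the turbidite in 1910 − 798 = 1112 CE.

1112 CE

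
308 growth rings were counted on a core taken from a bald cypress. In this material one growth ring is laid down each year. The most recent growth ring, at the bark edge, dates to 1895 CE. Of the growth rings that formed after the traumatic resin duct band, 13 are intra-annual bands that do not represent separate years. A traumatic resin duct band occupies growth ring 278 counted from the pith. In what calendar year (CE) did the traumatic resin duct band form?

Between growth ring 278 and the bark edge there are 308 − 278 = 30 growth rings.
30 − 13 false = 17 true growth rings after the traumatic resin duct band.
Counting back 17 years from 1895 CE places the traumatic resin duct band in 1895 − 17 = 1878 CE.

1878 CE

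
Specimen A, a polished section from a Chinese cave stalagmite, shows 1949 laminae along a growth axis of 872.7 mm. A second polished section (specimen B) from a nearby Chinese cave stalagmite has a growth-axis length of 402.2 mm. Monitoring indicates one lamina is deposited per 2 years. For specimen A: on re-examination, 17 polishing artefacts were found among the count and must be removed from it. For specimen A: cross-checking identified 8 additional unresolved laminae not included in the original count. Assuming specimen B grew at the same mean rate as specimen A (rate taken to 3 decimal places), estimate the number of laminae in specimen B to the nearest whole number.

894 laminae

Specimen A: correcting the raw count gives 1949 − 17 + 8 = 1940 true laminae.
Specimen A: at 2 years per lamina, 1940 × 2 = 3880 years.
A: Extension rate ≈ 872.7 / 3880 = 0.225 mm/yr.
B spans 402.2 / 0.225 = 1787.56 years; at 2 years per lamina that is 1787.56 / 2 ≈ 894 laminae.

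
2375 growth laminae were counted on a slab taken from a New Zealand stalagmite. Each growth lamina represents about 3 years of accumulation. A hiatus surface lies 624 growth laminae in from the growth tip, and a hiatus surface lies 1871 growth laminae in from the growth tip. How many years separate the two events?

3741 years

The two markers are separated by 1871 − 624 = 1247 growth laminae.
1247 growth laminae at 3 years each span 1247 × 3 = 3741 years.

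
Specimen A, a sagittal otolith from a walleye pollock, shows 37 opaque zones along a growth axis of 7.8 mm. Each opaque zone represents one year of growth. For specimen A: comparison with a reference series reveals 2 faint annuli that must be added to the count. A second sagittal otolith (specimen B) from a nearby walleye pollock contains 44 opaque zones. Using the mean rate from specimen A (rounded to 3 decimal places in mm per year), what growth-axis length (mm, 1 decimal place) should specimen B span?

Specimen A: correcting the raw count gives 37 + 2 = 39 true opaque zones.
A: Extension rate ≈ 7.8 / 39 = 0.200 mm/yr.
Length of B = 0.200 × 44 = 8.8 mm.

8.8 mm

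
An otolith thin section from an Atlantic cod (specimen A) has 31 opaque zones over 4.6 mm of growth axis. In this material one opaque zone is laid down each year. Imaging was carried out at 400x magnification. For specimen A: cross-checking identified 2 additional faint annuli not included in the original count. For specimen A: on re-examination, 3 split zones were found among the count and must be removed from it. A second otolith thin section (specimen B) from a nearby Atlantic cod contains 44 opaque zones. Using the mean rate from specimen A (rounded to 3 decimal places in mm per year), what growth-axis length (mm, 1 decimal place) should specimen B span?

Specimen A: true opaque zone count = 31 − 3 + 2 = 30.
A: 4.6 mm over 30 years gives 4.6 / 30 ≈ 0.153 mm/yr.
Length of B = 0.153 × 44 = 6.7 mm.

6.7 mm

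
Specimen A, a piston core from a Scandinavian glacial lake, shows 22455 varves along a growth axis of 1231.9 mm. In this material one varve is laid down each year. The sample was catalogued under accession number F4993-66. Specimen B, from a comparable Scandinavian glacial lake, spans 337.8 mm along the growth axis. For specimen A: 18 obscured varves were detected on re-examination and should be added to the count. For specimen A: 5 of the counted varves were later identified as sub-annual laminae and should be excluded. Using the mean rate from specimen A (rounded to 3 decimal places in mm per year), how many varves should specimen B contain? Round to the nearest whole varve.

6142 varves

Specimen A: correcting the raw count gives 22455 − 5 + 18 = 22468 true varves.
A: Mean rate = 1231.9 mm / 22468 years ≈ 0.055 mm/yr.
Specimen B: 337.8 mm / 0.055 mm per year = 6141.82 years ≈ 6142 varves.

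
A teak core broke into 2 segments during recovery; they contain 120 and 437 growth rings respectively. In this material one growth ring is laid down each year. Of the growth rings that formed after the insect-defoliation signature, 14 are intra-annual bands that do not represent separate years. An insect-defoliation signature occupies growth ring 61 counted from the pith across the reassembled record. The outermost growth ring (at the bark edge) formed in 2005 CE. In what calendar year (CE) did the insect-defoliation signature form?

Total growth rings = 120 + 437 = 557.
557 − 61 = 496 growth rings lie beyond the insect-defoliation signature toward the bark edge.
Excluding 14 false growth rings: 496 − 14 = 482.
Counting back 482 years from 2005 CE places the insect-defoliation signature in 2005 − 482 = 1523 CE.

1523 CE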